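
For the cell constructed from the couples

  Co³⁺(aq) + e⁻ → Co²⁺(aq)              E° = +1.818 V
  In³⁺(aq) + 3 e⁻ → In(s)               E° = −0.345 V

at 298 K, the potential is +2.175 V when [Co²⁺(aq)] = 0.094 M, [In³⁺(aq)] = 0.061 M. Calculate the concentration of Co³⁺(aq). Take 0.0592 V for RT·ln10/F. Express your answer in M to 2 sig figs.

Co³⁺/Co²⁺ is the cathode (higher E°); E°cell = +1.818 − (−0.345) = +2.163 V with n = 3.
Since E = E° − (0.0592/n)·log Q, log Q = n(E° − E)/0.0592 = −0.608.
For 3 Co³⁺(aq) + In(s) → 3 Co²⁺(aq) + In³⁺(aq), the reaction quotient is Q = ([Co²⁺(aq)]^3·[In³⁺(aq)]) / [Co³⁺(aq)]^3.
Isolating [Co³⁺(aq)] in Q = 10^{−0.608} yields log [Co³⁺(aq)] = −1.229, i.e. 0.059 M.

0.059 M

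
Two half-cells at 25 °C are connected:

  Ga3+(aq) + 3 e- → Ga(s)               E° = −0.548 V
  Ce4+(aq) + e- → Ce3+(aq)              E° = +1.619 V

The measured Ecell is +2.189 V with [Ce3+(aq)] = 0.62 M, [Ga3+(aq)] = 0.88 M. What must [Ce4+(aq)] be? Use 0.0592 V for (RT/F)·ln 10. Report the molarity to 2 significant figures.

The Ce⁴⁺/Ce³⁺ couple has the larger reduction potential, so it is the cathode: E°cell = +1.619 − (−0.548) = +2.167 V and n = 3.
Since E = E° − (0.0592/n)·log Q, log Q = n(E° − E)/0.0592 = −1.115.
The balanced reaction is 3 Ce4+(aq) + Ga(s) → 3 Ce3+(aq) + Ga3+(aq), so Q = ([Ce3+(aq)]^3·[Ga3+(aq)]) / [Ce4+(aq)]^3.
Solving for the unknown gives log [Ce4+(aq)] = 0.146, so [Ce4+(aq)] ≈ 1.4 M.

1.4 M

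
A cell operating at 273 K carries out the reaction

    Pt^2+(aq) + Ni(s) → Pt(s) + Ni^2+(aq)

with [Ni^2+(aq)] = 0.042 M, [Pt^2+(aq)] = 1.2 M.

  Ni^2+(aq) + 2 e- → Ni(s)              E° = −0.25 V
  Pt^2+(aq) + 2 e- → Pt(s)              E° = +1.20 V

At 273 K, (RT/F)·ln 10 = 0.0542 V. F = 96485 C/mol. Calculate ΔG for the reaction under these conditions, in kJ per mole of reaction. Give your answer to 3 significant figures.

The standard cell potential is +1.20 − (−0.25) = +1.45 V, with n = 2 electrons in the balanced equation.
The reaction quotient is [Ni^2+(aq)] / [Pt^2+(aq)] = 0.035; by Nernst, E = +1.45 − (0.0542/2)(−1.456) = +1.4895 V.
Then ΔG = −nFE = −2 × 96485 × +1.4895 J/mol = −287 kJ/mol.

−287 kJ/mol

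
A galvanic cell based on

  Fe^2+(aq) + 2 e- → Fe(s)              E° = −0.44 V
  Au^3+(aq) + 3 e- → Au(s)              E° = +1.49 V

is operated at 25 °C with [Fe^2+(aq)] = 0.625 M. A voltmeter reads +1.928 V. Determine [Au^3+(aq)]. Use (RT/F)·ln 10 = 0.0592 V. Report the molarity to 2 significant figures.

0.39 M

With Au³⁺/Au at the cathode and Fe²⁺/Fe at the anode, E°cell = +1.49 − (−0.44) = +1.93 V (n = 6).
From the Nernst equation, log Q = n(E° − E)/0.0592 = 6·(+1.93 − (+1.928))/0.0592 = 0.203.
The balanced reaction is 2 Au^3+(aq) + 3 Fe(s) → 2 Au(s) + 3 Fe^2+(aq), so Q = [Fe^2+(aq)]^3 / [Au^3+(aq)]^2.
Isolating [Au^3+(aq)] in Q = 10^{0.203} yields log [Au^3+(aq)] = −0.408, i.e. 0.39 M.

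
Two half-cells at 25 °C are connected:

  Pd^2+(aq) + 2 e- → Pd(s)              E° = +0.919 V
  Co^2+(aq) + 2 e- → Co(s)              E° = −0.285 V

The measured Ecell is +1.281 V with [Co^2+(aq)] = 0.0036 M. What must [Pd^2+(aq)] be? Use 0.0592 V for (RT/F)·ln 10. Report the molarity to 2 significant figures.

1.4 M

Pd²⁺/Pd is the cathode (higher E°); E°cell = +0.919 − (−0.285) = +1.204 V with n = 2.
Since E = E° − (0.0592/n)·log Q, log Q = n(E° − E)/0.0592 = −2.601.
For Pd^2+(aq) + Co(s) → Pd(s) + Co^2+(aq), the reaction quotient is Q = [Co^2+(aq)] / [Pd^2+(aq)].
Substituting the known concentrations and solving, log [Pd^2+(aq)] = 0.157 and [Pd^2+(aq)] = 1.4 M.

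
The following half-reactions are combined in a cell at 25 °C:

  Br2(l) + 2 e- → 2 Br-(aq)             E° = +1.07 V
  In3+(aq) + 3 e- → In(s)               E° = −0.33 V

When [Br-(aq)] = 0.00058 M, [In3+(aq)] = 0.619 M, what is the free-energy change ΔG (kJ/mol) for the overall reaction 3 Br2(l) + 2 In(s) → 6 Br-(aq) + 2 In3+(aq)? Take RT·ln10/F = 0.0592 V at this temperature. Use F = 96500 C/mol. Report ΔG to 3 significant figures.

With Br₂/Br⁻ reduced at the cathode, E°cell = +1.07 − (−0.33) = +1.40 V and n = 6.
Q = [Br-(aq)]^6·[In3+(aq)]^2 = 1.46×10^−20, so log Q = −19.836 and E = +1.40 − (0.0592/6)(−19.836) = +1.5957 V.
Finally ΔG = −nFE = −(6)(96500 C/mol)(+1.5957 V) = −924 kJ/mol.

−924 kJ/mol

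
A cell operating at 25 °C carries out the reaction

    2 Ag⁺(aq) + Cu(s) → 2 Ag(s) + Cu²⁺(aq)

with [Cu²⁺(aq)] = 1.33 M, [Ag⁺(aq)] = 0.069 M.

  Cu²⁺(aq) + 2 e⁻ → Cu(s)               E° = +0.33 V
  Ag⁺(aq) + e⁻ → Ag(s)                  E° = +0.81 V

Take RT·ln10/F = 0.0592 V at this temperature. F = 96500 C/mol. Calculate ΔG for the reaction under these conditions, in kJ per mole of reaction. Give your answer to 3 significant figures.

−78.7 kJ/mol

With Ag⁺/Ag reduced at the cathode, E°cell = +0.81 − (+0.33) = +0.48 V and n = 2.
The reaction quotient is [Cu²⁺(aq)] / [Ag⁺(aq)]^2 = 279; by Nernst, E = +0.48 − (0.0592/2)(2.446) = +0.4076 V.
Then ΔG = −nFE = −2 × 96500 × +0.4076 J/mol = −78.7 kJ/mol.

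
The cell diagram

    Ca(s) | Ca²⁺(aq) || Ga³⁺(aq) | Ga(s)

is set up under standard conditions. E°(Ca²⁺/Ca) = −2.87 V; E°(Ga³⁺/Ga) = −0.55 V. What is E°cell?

+2.32 V

By convention the left-hand electrode in cell notation is the anode (oxidation) and the right-hand electrode is the cathode (reduction).
E°cell = E°(right) − E°(left) = −0.55 − (−2.87) = +2.32 V.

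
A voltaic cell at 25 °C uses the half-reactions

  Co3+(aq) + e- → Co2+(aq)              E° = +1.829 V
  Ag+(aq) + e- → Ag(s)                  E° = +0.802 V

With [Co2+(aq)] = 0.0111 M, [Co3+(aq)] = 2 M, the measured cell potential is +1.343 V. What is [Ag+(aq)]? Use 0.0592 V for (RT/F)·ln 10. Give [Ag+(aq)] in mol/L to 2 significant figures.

The Co³⁺/Co²⁺ couple has the larger reduction potential, so it is the cathode: E°cell = +1.829 − (+0.802) = +1.027 V and n = 1.
Rearranging E = E° − (0.0592/n)·log Q gives log Q = 1(+1.027 − (+1.343))/0.0592 = −5.338.
The balanced reaction is Co3+(aq) + Ag(s) → Co2+(aq) + Ag+(aq), so Q = ([Co2+(aq)]·[Ag+(aq)]) / [Co3+(aq)].
Isolating [Ag+(aq)] in Q = 10^{−5.338} yields log [Ag+(aq)] = −3.082, i.e. 0.00083 M.

0.00083 M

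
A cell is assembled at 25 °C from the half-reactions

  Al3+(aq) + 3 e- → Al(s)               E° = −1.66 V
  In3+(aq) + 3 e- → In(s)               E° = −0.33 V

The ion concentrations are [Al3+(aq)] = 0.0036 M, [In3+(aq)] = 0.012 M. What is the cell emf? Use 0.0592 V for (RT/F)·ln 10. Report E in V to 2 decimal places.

+1.34 V

In³⁺/In is reduced (cathode, E° = −0.33 V) and Al³⁺/Al is oxidized (anode).
The standard potential is −0.33 − (−1.66) = +1.33 V and the balanced reaction transfers n = 3 electrons.
Balancing gives In3+(aq) + Al(s) → In(s) + Al3+(aq); hence Q = [Al3+(aq)] / [In3+(aq)] = 0.3 (log Q = −0.523).
Applying E = E° − (RT ln10/nF)·log Q gives +1.33 − (0.0592/3)(−0.523) = +1.34 V.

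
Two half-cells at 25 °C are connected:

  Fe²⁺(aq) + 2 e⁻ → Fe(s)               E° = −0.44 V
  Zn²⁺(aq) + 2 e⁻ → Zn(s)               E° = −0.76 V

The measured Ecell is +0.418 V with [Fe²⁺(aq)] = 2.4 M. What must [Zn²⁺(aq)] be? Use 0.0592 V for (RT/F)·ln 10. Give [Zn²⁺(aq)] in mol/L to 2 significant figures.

Fe²⁺/Fe is the cathode (higher E°); E°cell = −0.44 − (−0.76) = +0.32 V with n = 2.
Since E = E° − (0.0592/n)·log Q, log Q = n(E° − E)/0.0592 = −3.311.
Balancing electrons gives Fe²⁺(aq) + Zn(s) → Fe(s) + Zn²⁺(aq); thus Q = [Zn²⁺(aq)] / [Fe²⁺(aq)].
Substituting the known concentrations and solving, log [Zn²⁺(aq)] = −2.931 and [Zn²⁺(aq)] = 0.0012 M.

0.0012 M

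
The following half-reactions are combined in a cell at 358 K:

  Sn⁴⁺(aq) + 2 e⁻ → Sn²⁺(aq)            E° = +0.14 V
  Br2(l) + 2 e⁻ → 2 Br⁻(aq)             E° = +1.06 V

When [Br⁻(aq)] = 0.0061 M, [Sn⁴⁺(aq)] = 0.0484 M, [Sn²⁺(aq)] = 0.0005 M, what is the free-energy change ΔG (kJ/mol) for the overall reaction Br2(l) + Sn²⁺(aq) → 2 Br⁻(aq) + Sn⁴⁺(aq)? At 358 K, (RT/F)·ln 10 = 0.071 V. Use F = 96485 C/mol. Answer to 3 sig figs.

With Br₂/Br⁻ reduced at the cathode, E°cell = +1.06 − (+0.14) = +0.92 V and n = 2.
Here Q = ([Br⁻(aq)]^2·[Sn⁴⁺(aq)]) / [Sn²⁺(aq)] = 0.0036 (log Q = −2.443), giving E = +0.92 − (0.071/2)·(−2.443) = +1.0067 V.
Finally ΔG = −nFE = −(2)(96485 C/mol)(+1.0067 V) = −194 kJ/mol.

−194 kJ/mol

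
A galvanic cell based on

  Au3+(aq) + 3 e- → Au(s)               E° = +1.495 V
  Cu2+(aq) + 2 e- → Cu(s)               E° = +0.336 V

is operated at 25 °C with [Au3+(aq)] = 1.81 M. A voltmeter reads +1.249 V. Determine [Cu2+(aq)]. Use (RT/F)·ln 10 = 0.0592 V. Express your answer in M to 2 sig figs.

The Au³⁺/Au couple has the larger reduction potential, so it is the cathode: E°cell = +1.495 − (+0.336) = +1.159 V and n = 6.
From the Nernst equation, log Q = n(E° − E)/0.0592 = 6·(+1.159 − (+1.249))/0.0592 = −9.122.
For 2 Au3+(aq) + 3 Cu(s) → 2 Au(s) + 3 Cu2+(aq), the reaction quotient is Q = [Cu2+(aq)]^3 / [Au3+(aq)]^2.
Substituting the known concentrations and solving, log [Cu2+(aq)] = −2.869 and [Cu2+(aq)] = 0.0014 M.

0.0014 M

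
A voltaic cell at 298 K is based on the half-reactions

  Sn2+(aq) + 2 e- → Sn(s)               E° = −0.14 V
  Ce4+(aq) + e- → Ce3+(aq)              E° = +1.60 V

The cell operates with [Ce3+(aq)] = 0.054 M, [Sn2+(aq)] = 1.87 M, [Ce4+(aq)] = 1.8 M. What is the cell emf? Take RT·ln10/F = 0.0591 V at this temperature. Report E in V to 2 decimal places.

Ce⁴⁺/Ce³⁺ is reduced (cathode, E° = +1.60 V) and Sn²⁺/Sn is oxidized (anode).
E°cell = +1.60 − (−0.14) = +1.74 V, with n = 2 electrons transferred.
For the overall reaction 2 Ce4+(aq) + Sn(s) → 2 Ce3+(aq) + Sn2+(aq), Q = ([Ce3+(aq)]^2·[Sn2+(aq)]) / [Ce4+(aq)]^2 = 0.00168, giving log Q = −2.774.
E = E° − (0.0591/n)·log Q = +1.74 − (0.0591/2)(−2.774) = +1.82 V.

+1.82 V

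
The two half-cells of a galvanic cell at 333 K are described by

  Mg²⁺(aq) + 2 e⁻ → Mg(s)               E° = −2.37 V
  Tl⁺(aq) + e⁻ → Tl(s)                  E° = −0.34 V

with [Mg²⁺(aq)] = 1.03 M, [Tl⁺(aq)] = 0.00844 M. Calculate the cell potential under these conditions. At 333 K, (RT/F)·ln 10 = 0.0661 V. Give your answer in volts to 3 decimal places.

Since E°(Tl⁺/Tl) > E°(Mg²⁺/Mg), Tl⁺/Tl serves as the cathode.
The standard potential is −0.34 − (−2.37) = +2.03 V and the balanced reaction transfers n = 2 electrons.
The balanced reaction is 2 Tl⁺(aq) + Mg(s) → 2 Tl(s) + Mg²⁺(aq), so Q = [Mg²⁺(aq)] / [Tl⁺(aq)]^2 = 1.45×10^4 and log Q = 4.160.
Applying E = E° − (RT ln10/nF)·log Q gives +2.03 − (0.0661/2)(4.160) = +1.893 V.

+1.893 V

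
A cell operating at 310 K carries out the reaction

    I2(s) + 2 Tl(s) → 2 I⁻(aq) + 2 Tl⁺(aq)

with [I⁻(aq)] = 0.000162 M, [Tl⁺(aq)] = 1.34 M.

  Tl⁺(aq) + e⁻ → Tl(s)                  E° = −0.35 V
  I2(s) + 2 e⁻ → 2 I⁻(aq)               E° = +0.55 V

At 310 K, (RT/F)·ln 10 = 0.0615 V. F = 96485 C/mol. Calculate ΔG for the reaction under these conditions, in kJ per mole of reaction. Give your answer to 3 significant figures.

−217 kJ/mol

The standard cell potential is +0.55 − (−0.35) = +0.90 V, with n = 2 electrons in the balanced equation.
Here Q = [I⁻(aq)]^2·[Tl⁺(aq)]^2 = 4.71×10^−8 (log Q = −7.327), giving E = +0.90 − (0.0615/2)·(−7.327) = +1.1253 V.
Finally ΔG = −nFE = −(2)(96485 C/mol)(+1.1253 V) = −217 kJ/mol.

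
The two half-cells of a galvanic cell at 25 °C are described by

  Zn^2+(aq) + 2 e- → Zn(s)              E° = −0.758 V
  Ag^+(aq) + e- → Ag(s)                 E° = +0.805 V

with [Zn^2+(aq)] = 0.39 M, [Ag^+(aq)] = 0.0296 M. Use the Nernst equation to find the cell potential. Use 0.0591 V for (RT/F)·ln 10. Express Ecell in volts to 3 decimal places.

+1.485 V

Ag⁺/Ag is reduced (cathode, E° = +0.805 V) and Zn²⁺/Zn is oxidized (anode).
The standard potential is +0.805 − (−0.758) = +1.563 V and the balanced reaction transfers n = 2 electrons.
For the overall reaction 2 Ag^+(aq) + Zn(s) → 2 Ag(s) + Zn^2+(aq), Q = [Zn^2+(aq)] / [Ag^+(aq)]^2 = 445, giving log Q = 2.648.
By the Nernst equation, E = +1.563 − (0.0591/2)·(2.648) = +1.485 V.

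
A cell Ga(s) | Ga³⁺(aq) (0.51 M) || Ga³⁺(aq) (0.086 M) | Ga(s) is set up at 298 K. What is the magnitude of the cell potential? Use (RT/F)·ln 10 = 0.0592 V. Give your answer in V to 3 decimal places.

0.015 V

For a concentration cell E°cell = 0, since both electrodes use the same couple.
The compartment with the higher Ga³⁺(aq) concentration (0.51 M) acts as the cathode; ions are reduced there and produced at the dilute (0.086 M) anode.
With n = 3, Ecell = −(0.0592/3)·log([dilute]/[conc]) = −(0.0592/3)·log(0.086/0.51) = +0.015 V.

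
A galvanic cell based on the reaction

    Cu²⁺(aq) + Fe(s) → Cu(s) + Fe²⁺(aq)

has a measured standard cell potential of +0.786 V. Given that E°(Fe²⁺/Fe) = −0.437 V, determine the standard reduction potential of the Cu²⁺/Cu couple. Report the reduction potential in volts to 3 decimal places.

+0.349 V

In the reaction as written the Cu²⁺/Cu couple is reduced (cathode) and Fe²⁺/Fe is oxidized (anode), so E°cell = E°(Cu²⁺/Cu) − E°(Fe²⁺/Fe).
E°(Cu²⁺/Cu) = E°cell + E°(anode) = +0.786 + (−0.437) = +0.349 V.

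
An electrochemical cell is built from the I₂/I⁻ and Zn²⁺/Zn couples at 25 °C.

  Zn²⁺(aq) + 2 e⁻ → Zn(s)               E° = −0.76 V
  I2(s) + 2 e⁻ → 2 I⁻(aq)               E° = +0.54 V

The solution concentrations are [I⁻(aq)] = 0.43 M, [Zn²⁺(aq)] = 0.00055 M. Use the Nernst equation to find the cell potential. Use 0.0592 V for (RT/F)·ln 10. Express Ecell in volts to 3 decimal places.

+1.418 V

The I₂/I⁻ couple has the more positive E°, so it is the cathode; Zn²⁺/Zn is the anode.
E°cell = E°cat − E°an = +0.54 − (−0.76) = +1.30 V; n = 2.
The balanced reaction is I2(s) + Zn(s) → 2 I⁻(aq) + Zn²⁺(aq), so Q = [I⁻(aq)]^2·[Zn²⁺(aq)] = 0.000102 and log Q = −3.993.
Applying E = E° − (RT ln10/nF)·log Q gives +1.30 − (0.0592/2)(−3.993) = +1.418 V.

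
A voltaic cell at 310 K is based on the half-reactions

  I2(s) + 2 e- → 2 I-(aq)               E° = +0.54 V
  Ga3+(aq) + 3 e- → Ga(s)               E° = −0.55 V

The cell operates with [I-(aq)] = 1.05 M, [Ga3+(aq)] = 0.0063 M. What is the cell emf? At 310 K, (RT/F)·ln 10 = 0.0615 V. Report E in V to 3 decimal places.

The I₂/I⁻ couple has the more positive E°, so it is the cathode; Ga³⁺/Ga is the anode.
The standard potential is +0.54 − (−0.55) = +1.09 V and the balanced reaction transfers n = 6 electrons.
The balanced reaction is 3 I2(s) + 2 Ga(s) → 6 I-(aq) + 2 Ga3+(aq), so Q = [I-(aq)]^6·[Ga3+(aq)]^2 = 5.32×10^−5 and log Q = −4.274.
By the Nernst equation, E = +1.09 − (0.0615/6)·(−4.274) = +1.134 V.

+1.134 V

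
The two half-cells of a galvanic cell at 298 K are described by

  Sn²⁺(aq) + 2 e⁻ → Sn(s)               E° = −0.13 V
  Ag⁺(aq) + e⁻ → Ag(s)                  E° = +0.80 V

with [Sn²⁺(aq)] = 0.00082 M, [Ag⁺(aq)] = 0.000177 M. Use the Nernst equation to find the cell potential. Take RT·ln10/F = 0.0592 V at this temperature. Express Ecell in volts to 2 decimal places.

Since E°(Ag⁺/Ag) > E°(Sn²⁺/Sn), Ag⁺/Ag serves as the cathode.
E°cell = +0.80 − (−0.13) = +0.93 V, with n = 2 electrons transferred.
For the overall reaction 2 Ag⁺(aq) + Sn(s) → 2 Ag(s) + Sn²⁺(aq), Q = [Sn²⁺(aq)] / [Ag⁺(aq)]^2 = 2.62×10^4, giving log Q = 4.418.
Applying E = E° − (RT ln10/nF)·log Q gives +0.93 − (0.0592/2)(4.418) = +0.80 V.

+0.80 V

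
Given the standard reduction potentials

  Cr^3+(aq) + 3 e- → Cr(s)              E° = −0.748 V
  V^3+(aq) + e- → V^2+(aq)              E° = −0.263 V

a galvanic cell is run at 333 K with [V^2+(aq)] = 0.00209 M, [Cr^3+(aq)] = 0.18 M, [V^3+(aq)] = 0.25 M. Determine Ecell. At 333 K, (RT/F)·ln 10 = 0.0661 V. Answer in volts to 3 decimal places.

V³⁺/V²⁺ is reduced (cathode, E° = −0.263 V) and Cr³⁺/Cr is oxidized (anode).
E°cell = E°cat − E°an = −0.263 − (−0.748) = +0.485 V; n = 3.
The balanced reaction is 3 V^3+(aq) + Cr(s) → 3 V^2+(aq) + Cr^3+(aq), so Q = ([V^2+(aq)]^3·[Cr^3+(aq)]) / [V^3+(aq)]^3 = 1.05×10^−7 and log Q = −6.978.
By the Nernst equation, E = +0.485 − (0.0661/3)·(−6.978) = +0.639 V.

+0.639 V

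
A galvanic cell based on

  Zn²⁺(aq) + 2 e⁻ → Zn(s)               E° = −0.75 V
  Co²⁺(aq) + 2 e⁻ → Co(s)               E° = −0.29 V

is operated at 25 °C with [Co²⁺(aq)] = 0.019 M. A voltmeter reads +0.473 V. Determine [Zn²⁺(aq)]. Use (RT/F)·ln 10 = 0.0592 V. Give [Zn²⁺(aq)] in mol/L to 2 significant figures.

0.0069 M

The Co²⁺/Co couple has the larger reduction potential, so it is the cathode: E°cell = −0.29 − (−0.75) = +0.46 V and n = 2.
From the Nernst equation, log Q = n(E° − E)/0.0592 = 2·(+0.46 − (+0.473))/0.0592 = −0.439.
Balancing electrons gives Co²⁺(aq) + Zn(s) → Co(s) + Zn²⁺(aq); thus Q = [Zn²⁺(aq)] / [Co²⁺(aq)].
Substituting the known concentrations and solving, log [Zn²⁺(aq)] = −2.160 and [Zn²⁺(aq)] = 0.0069 M.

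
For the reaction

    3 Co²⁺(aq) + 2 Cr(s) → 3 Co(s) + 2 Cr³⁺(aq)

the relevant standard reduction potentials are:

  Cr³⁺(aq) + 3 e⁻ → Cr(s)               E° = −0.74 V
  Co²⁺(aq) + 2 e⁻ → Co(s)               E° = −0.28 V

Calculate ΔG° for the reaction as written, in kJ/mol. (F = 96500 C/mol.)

−266 kJ/mol

In the reaction as written Co²⁺(aq) is reduced, so the Co²⁺/Co couple is the cathode and Cr³⁺/Cr is the anode.
E°cell = −0.28 − (−0.74) = +0.46 V; balancing electrons gives n = 6.
ΔG° = −nFE°cell = −(6)(96500)(+0.46) J/mol = −266 kJ/mol.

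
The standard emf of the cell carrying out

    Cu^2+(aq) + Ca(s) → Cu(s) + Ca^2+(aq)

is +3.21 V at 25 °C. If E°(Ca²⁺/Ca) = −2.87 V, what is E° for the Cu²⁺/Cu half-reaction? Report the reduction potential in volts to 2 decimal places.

In the reaction as written the Cu²⁺/Cu couple is reduced (cathode) and Ca²⁺/Ca is oxidized (anode), so E°cell = E°(Cu²⁺/Cu) − E°(Ca²⁺/Ca).
E°(Cu²⁺/Cu) = E°cell + E°(anode) = +3.21 + (−2.87) = +0.34 V.

+0.34 V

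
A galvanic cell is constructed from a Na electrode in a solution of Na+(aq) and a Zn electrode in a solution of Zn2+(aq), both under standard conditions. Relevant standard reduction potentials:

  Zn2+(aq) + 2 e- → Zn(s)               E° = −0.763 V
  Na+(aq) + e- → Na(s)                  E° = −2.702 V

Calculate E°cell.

The Zn²⁺/Zn couple has the higher E°, so Zn ion is reduced (cathode) and Na is oxidized (anode).
E°cell = E°(cathode) − E°(anode) = −0.763 − (−2.702) = +1.939 V.

+1.939 V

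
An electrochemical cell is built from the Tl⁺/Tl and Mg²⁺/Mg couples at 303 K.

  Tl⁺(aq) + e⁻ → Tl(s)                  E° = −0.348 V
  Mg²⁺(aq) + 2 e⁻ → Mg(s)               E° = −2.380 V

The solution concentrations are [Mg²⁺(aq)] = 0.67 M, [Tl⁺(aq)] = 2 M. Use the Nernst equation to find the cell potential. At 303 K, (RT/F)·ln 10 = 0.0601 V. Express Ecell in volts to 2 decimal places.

The Tl⁺/Tl couple has the more positive E°, so it is the cathode; Mg²⁺/Mg is the anode.
E°cell = −0.348 − (−2.380) = +2.032 V, with n = 2 electrons transferred.
Balancing gives 2 Tl⁺(aq) + Mg(s) → 2 Tl(s) + Mg²⁺(aq); hence Q = [Mg²⁺(aq)] / [Tl⁺(aq)]^2 = 0.168 (log Q = −0.776).
Applying E = E° − (RT ln10/nF)·log Q gives +2.032 − (0.0601/2)(−0.776) = +2.06 V.

+2.06 V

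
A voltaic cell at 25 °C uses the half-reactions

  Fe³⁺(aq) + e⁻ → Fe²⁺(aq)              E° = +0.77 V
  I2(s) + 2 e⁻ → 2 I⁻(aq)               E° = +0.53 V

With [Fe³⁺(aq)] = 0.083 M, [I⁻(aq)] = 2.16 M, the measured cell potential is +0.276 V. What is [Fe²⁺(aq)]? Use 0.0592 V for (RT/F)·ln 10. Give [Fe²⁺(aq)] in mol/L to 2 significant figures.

With Fe³⁺/Fe²⁺ at the cathode and I₂/I⁻ at the anode, E°cell = +0.77 − (+0.53) = +0.24 V (n = 2).
Since E = E° − (0.0592/n)·log Q, log Q = n(E° − E)/0.0592 = −1.216.
For 2 Fe³⁺(aq) + 2 I⁻(aq) → 2 Fe²⁺(aq) + I2(s), the reaction quotient is Q = [Fe²⁺(aq)]^2 / ([Fe³⁺(aq)]^2·[I⁻(aq)]^2).
Isolating [Fe²⁺(aq)] in Q = 10^{−1.216} yields log [Fe²⁺(aq)] = −1.354, i.e. 0.044 M.

0.044 M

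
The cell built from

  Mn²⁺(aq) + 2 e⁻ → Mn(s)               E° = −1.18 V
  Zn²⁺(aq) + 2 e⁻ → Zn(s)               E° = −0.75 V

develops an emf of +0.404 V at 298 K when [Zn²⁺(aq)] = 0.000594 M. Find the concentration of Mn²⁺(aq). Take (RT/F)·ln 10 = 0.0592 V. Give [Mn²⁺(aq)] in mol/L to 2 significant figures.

0.0045 M

Zn²⁺/Zn is the cathode (higher E°); E°cell = −0.75 − (−1.18) = +0.43 V with n = 2.
Rearranging E = E° − (0.0592/n)·log Q gives log Q = 2(+0.43 − (+0.404))/0.0592 = 0.878.
For Zn²⁺(aq) + Mn(s) → Zn(s) + Mn²⁺(aq), the reaction quotient is Q = [Mn²⁺(aq)] / [Zn²⁺(aq)].
Solving for the unknown gives log [Mn²⁺(aq)] = −2.348, so [Mn²⁺(aq)] ≈ 0.0045 M.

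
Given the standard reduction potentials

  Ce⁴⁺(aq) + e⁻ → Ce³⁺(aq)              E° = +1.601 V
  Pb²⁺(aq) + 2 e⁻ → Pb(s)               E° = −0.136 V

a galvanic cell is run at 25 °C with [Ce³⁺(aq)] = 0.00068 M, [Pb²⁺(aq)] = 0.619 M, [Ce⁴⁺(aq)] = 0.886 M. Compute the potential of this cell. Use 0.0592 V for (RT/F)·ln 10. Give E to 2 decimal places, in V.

The Ce⁴⁺/Ce³⁺ couple has the more positive E°, so it is the cathode; Pb²⁺/Pb is the anode.
E°cell = E°cat − E°an = +1.601 − (−0.136) = +1.737 V; n = 2.
Balancing gives 2 Ce⁴⁺(aq) + Pb(s) → 2 Ce³⁺(aq) + Pb²⁺(aq); hence Q = ([Ce³⁺(aq)]^2·[Pb²⁺(aq)]) / [Ce⁴⁺(aq)]^2 = 3.65×10^−7 (log Q = −6.438).
Applying E = E° − (RT ln10/nF)·log Q gives +1.737 − (0.0592/2)(−6.438) = +1.93 V.

+1.93 V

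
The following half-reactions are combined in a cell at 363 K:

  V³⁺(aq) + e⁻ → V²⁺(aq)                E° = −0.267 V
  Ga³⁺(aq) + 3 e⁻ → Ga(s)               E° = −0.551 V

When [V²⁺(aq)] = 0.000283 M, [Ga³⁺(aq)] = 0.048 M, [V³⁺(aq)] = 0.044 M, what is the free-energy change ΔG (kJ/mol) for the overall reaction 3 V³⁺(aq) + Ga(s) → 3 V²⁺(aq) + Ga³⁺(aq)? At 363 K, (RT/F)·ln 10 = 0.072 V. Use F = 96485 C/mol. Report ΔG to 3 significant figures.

−137 kJ/mol

The standard cell potential is −0.267 − (−0.551) = +0.284 V, with n = 3 electrons in the balanced equation.
The reaction quotient is ([V²⁺(aq)]^3·[Ga³⁺(aq)]) / [V³⁺(aq)]^3 = 1.28×10^−8; by Nernst, E = +0.284 − (0.072/3)(−7.894) = +0.4735 V.
ΔG = −nFE = −(3)(96485)(+0.4735) J/mol = −137 kJ/mol.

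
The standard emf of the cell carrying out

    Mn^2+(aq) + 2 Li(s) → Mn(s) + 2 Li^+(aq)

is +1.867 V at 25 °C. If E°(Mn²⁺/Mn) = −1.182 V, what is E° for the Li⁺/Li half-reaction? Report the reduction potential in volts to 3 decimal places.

In the reaction as written the Mn²⁺/Mn couple is reduced (cathode) and Li⁺/Li is oxidized (anode), so E°cell = E°(Mn²⁺/Mn) − E°(Li⁺/Li).
E°(Li⁺/Li) = E°(cathode) − E°cell = −1.182 − (+1.867) = −3.049 V.

−3.049 V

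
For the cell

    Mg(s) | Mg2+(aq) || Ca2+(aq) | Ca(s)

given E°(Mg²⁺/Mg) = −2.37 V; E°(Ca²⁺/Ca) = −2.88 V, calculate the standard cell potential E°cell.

−0.51 V

By convention the left-hand electrode in cell notation is the anode (oxidation) and the right-hand electrode is the cathode (reduction).
E°cell = E°(right) − E°(left) = −2.88 − (−2.37) = −0.51 V.
The negative sign shows that, as written, the cell would require an external voltage to drive the reaction.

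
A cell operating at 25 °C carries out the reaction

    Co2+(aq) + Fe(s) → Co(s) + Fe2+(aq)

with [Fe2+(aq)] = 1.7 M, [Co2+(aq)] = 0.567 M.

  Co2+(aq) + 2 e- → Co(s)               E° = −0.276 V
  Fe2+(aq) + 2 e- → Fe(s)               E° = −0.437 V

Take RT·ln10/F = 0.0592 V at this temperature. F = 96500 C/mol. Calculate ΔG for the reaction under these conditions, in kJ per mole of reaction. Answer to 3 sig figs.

−28.4 kJ/mol

With Co²⁺/Co reduced at the cathode, E°cell = −0.276 − (−0.437) = +0.161 V and n = 2.
Q = [Fe2+(aq)] / [Co2+(aq)] = 3, so log Q = 0.477 and E = +0.161 − (0.0592/2)(0.477) = +0.1469 V.
Finally ΔG = −nFE = −(2)(96500 C/mol)(+0.1469 V) = −28.4 kJ/mol.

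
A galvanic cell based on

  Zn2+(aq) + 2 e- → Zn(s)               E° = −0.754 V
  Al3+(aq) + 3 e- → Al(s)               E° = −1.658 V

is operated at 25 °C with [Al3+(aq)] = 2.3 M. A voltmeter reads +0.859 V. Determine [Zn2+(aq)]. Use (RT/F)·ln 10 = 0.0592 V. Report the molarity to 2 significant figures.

0.053 M

Zn²⁺/Zn is the cathode (higher E°); E°cell = −0.754 − (−1.658) = +0.904 V with n = 6.
Since E = E° − (0.0592/n)·log Q, log Q = n(E° − E)/0.0592 = 4.561.
Balancing electrons gives 3 Zn2+(aq) + 2 Al(s) → 3 Zn(s) + 2 Al3+(aq); thus Q = [Al3+(aq)]^2 / [Zn2+(aq)]^3.
Isolating [Zn2+(aq)] in Q = 10^{4.561} yields log [Zn2+(aq)] = −1.279, i.e. 0.053 M.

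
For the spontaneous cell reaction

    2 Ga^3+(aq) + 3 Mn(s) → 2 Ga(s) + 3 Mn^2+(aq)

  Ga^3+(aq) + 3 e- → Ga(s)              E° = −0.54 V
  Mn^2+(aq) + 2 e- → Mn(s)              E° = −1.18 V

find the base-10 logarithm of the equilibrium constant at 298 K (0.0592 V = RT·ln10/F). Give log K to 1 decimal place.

log K = 64.9

The Ga³⁺/Ga couple is reduced (cathode); E°cell = −0.54 − (−1.18) = +0.64 V with n = 6.
At equilibrium E = 0, so log K = nE°cell / 0.0592 = (6)(+0.64) / 0.0592 = 64.9.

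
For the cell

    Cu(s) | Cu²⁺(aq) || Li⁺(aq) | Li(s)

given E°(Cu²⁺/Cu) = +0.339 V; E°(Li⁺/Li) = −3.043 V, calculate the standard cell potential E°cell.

−3.382 V

By convention the left-hand electrode in cell notation is the anode (oxidation) and the right-hand electrode is the cathode (reduction).
E°cell = E°(right) − E°(left) = −3.043 − (+0.339) = −3.382 V.
The negative sign shows that, as written, the cell would require an external voltage to drive the reaction.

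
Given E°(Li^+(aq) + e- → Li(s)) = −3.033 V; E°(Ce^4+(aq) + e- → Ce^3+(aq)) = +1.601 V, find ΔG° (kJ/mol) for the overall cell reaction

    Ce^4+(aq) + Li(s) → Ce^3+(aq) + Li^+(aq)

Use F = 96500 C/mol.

−447 kJ/mol

In the reaction as written Ce^4+(aq) is reduced, so the Ce⁴⁺/Ce³⁺ couple is the cathode and Li⁺/Li is the anode.
E°cell = +1.601 − (−3.033) = +4.634 V; balancing electrons gives n = 1.
ΔG° = −nFE°cell = −(1)(96500)(+4.634) J/mol = −447 kJ/mol.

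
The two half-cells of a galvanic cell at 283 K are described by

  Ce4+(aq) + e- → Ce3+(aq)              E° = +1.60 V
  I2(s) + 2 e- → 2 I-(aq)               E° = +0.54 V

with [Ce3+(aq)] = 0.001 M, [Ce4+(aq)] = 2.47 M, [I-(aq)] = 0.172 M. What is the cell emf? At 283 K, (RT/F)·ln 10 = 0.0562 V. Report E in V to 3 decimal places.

+1.208 V

The Ce⁴⁺/Ce³⁺ couple has the more positive E°, so it is the cathode; I₂/I⁻ is the anode.
E°cell = E°cat − E°an = +1.60 − (+0.54) = +1.06 V; n = 2.
For the overall reaction 2 Ce4+(aq) + 2 I-(aq) → 2 Ce3+(aq) + I2(s), Q = [Ce3+(aq)]^2 / ([Ce4+(aq)]^2·[I-(aq)]^2) = 5.54×10^−6, giving log Q = −5.256.
Applying E = E° − (RT ln10/nF)·log Q gives +1.06 − (0.0562/2)(−5.256) = +1.208 V.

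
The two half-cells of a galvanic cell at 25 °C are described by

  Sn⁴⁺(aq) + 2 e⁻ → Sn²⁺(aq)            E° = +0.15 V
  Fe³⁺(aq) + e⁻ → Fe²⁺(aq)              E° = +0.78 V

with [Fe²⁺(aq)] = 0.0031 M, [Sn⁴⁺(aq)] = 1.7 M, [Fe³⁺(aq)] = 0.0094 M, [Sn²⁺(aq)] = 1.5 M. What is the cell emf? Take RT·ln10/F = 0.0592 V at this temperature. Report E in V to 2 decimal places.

+0.66 V

The Fe³⁺/Fe²⁺ couple has the more positive E°, so it is the cathode; Sn⁴⁺/Sn²⁺ is the anode.
E°cell = +0.78 − (+0.15) = +0.63 V, with n = 2 electrons transferred.
For the overall reaction 2 Fe³⁺(aq) + Sn²⁺(aq) → 2 Fe²⁺(aq) + Sn⁴⁺(aq), Q = ([Fe²⁺(aq)]^2·[Sn⁴⁺(aq)]) / ([Fe³⁺(aq)]^2·[Sn²⁺(aq)]) = 0.123, giving log Q = −0.909.
E = E° − (0.0592/n)·log Q = +0.63 − (0.0592/2)(−0.909) = +0.66 V.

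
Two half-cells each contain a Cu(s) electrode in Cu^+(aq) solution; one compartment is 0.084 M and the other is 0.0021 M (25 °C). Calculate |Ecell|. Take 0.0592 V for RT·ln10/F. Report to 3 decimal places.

0.095 V

For a concentration cell E°cell = 0, since both electrodes use the same couple.
The compartment with the higher Cu^+(aq) concentration (0.084 M) acts as the cathode; ions are reduced there and produced at the dilute (0.0021 M) anode.
With n = 1, Ecell = −(0.0592/1)·log([dilute]/[conc]) = −(0.0592/1)·log(0.0021/0.084) = +0.095 V.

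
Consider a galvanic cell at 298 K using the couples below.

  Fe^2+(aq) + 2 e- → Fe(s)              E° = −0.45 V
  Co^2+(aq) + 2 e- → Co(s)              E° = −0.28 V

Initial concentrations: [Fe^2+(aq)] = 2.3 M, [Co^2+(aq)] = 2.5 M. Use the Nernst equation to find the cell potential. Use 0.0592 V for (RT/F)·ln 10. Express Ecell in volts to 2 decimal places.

Since E°(Co²⁺/Co) > E°(Fe²⁺/Fe), Co²⁺/Co serves as the cathode.
The standard potential is −0.28 − (−0.45) = +0.17 V and the balanced reaction transfers n = 2 electrons.
The balanced reaction is Co^2+(aq) + Fe(s) → Co(s) + Fe^2+(aq), so Q = [Fe^2+(aq)] / [Co^2+(aq)] = 0.92 and log Q = −0.036.
By the Nernst equation, E = +0.17 − (0.0592/2)·(−0.036) = +0.17 V.

+0.17 V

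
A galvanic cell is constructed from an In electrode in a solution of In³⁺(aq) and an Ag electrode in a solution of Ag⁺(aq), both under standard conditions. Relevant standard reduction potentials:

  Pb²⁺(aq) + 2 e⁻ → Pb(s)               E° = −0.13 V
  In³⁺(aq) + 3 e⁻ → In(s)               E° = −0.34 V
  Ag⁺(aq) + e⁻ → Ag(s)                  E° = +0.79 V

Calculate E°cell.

+1.13 V

Of the two couples in this cell, the one with the more positive reduction potential is reduced at the cathode: here that is Ag⁺/Ag (+0.79 V); In³⁺/In (−0.34 V) is the anode.
E°cell = E°(cathode) − E°(anode) = +0.79 − (−0.34) = +1.13 V.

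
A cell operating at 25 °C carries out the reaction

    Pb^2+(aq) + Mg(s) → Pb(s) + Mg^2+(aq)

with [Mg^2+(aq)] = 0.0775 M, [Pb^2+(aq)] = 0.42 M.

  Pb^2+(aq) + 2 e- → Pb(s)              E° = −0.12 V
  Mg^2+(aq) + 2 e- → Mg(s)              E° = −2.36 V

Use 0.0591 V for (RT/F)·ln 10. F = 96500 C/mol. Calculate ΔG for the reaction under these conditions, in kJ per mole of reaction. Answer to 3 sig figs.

−437 kJ/mol

With Pb²⁺/Pb reduced at the cathode, E°cell = −0.12 − (−2.36) = +2.24 V and n = 2.
Here Q = [Mg^2+(aq)] / [Pb^2+(aq)] = 0.185 (log Q = −0.734), giving E = +2.24 − (0.0591/2)·(−0.734) = +2.2617 V.
Then ΔG = −nFE = −2 × 96500 × +2.2617 J/mol = −437 kJ/mol.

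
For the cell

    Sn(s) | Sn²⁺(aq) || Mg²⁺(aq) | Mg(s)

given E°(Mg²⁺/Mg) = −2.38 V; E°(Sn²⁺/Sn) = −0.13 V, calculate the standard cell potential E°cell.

−2.25 V

By convention the left-hand electrode in cell notation is the anode (oxidation) and the right-hand electrode is the cathode (reduction).
E°cell = E°(right) − E°(left) = −2.38 − (−0.13) = −2.25 V.
The negative sign shows that, as written, the cell would require an external voltage to drive the reaction.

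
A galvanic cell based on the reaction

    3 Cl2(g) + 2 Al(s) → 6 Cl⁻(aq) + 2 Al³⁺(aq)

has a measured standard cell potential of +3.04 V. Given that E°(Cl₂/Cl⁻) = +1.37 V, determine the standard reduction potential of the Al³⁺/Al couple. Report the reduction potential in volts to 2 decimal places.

In the reaction as written the Cl₂/Cl⁻ couple is reduced (cathode) and Al³⁺/Al is oxidized (anode), so E°cell = E°(Cl₂/Cl⁻) − E°(Al³⁺/Al).
E°(Al³⁺/Al) = E°(cathode) − E°cell = +1.37 − (+3.04) = −1.67 V.

−1.67 V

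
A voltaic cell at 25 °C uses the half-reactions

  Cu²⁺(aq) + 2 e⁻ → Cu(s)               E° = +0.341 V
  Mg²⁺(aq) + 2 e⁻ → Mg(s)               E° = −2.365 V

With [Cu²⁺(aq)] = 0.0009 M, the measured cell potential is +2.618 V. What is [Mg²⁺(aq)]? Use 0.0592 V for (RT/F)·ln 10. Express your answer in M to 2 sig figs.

0.85 M

Cu²⁺/Cu is the cathode (higher E°); E°cell = +0.341 − (−2.365) = +2.706 V with n = 2.
Since E = E° − (0.0592/n)·log Q, log Q = n(E° − E)/0.0592 = 2.973.
Balancing electrons gives Cu²⁺(aq) + Mg(s) → Cu(s) + Mg²⁺(aq); thus Q = [Mg²⁺(aq)] / [Cu²⁺(aq)].
Solving for the unknown gives log [Mg²⁺(aq)] = −0.073, so [Mg²⁺(aq)] ≈ 0.85 M.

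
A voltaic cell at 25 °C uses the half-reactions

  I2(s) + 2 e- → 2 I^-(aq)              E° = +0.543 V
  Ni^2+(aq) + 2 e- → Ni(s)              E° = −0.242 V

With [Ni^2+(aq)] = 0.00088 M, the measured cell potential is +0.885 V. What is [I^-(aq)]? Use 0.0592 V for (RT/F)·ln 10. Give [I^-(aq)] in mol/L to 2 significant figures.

0.69 M

I₂/I⁻ is the cathode (higher E°); E°cell = +0.543 − (−0.242) = +0.785 V with n = 2.
Rearranging E = E° − (0.0592/n)·log Q gives log Q = 2(+0.785 − (+0.885))/0.0592 = −3.378.
The balanced reaction is I2(s) + Ni(s) → 2 I^-(aq) + Ni^2+(aq), so Q = [I^-(aq)]^2·[Ni^2+(aq)].
Substituting the known concentrations and solving, log [I^-(aq)] = −0.161 and [I^-(aq)] = 0.69 M.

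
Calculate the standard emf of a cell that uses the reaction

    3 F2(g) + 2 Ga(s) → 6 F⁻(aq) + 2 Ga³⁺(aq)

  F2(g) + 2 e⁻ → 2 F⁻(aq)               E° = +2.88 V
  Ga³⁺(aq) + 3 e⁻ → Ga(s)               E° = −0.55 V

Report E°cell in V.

+3.43 V

F2(g) gains electrons, so the F₂/F⁻ couple is the cathode; the Ga³⁺/Ga couple is the anode.
E°cell = E°(cathode) − E°(anode) = +2.88 − (−0.55) = +3.43 V.
The positive value indicates the reaction is spontaneous as written.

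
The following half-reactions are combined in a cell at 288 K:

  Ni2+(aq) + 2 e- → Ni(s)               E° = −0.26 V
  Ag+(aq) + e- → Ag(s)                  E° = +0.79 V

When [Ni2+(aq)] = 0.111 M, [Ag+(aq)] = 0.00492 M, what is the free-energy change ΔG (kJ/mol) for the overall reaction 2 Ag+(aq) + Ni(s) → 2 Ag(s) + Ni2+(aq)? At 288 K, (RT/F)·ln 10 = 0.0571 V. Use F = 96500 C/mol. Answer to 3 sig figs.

−182 kJ/mol

The standard cell potential is +0.79 − (−0.26) = +1.05 V, with n = 2 electrons in the balanced equation.
Q = [Ni2+(aq)] / [Ag+(aq)]^2 = 4.59×10^3, so log Q = 3.661 and E = +1.05 − (0.0571/2)(3.661) = +0.9455 V.
ΔG = −nFE = −(2)(96500)(+0.9455) J/mol = −182 kJ/mol.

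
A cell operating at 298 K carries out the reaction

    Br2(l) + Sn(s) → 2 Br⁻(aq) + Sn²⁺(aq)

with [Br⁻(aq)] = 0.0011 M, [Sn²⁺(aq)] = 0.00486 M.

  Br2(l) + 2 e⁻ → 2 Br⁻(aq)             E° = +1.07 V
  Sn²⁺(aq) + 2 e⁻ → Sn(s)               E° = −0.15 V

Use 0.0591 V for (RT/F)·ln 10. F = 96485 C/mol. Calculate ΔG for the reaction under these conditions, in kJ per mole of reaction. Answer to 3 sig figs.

The standard cell potential is +1.07 − (−0.15) = +1.22 V, with n = 2 electrons in the balanced equation.
Q = [Br⁻(aq)]^2·[Sn²⁺(aq)] = 5.88×10^−9, so log Q = −8.231 and E = +1.22 − (0.0591/2)(−8.231) = +1.4632 V.
Then ΔG = −nFE = −2 × 96485 × +1.4632 J/mol = −282 kJ/mol.

−282 kJ/mol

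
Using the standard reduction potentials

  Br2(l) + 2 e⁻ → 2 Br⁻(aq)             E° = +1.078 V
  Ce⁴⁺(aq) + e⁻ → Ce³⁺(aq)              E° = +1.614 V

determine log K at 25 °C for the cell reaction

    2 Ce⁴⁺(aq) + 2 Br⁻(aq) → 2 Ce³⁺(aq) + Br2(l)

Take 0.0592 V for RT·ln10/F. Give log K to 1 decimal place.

log K = 18.1

The Ce⁴⁺/Ce³⁺ couple is reduced (cathode); E°cell = +1.614 − (+1.078) = +0.536 V with n = 2.
At equilibrium E = 0, so log K = nE°cell / 0.0592 = (2)(+0.536) / 0.0592 = 18.1.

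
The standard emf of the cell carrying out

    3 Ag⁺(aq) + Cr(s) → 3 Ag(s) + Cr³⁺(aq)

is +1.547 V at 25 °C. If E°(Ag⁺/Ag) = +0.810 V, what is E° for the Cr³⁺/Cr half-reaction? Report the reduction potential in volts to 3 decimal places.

In the reaction as written the Ag⁺/Ag couple is reduced (cathode) and Cr³⁺/Cr is oxidized (anode), so E°cell = E°(Ag⁺/Ag) − E°(Cr³⁺/Cr).
E°(Cr³⁺/Cr) = E°(cathode) − E°cell = +0.810 − (+1.547) = −0.737 V.

−0.737 V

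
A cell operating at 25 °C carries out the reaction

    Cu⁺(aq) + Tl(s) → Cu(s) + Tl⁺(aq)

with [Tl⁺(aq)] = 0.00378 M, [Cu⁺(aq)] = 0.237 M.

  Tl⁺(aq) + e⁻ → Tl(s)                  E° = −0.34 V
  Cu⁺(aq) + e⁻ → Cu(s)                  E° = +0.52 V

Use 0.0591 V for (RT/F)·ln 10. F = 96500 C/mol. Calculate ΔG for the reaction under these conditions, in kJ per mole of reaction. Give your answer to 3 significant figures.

E°cell = +0.52 − (−0.34) = +0.86 V; the balanced reaction transfers n = 1 electron.
The reaction quotient is [Tl⁺(aq)] / [Cu⁺(aq)] = 0.0159; by Nernst, E = +0.86 − (0.0591/1)(−1.797) = +0.9662 V.
Finally ΔG = −nFE = −(1)(96500 C/mol)(+0.9662 V) = −93.2 kJ/mol.

−93.2 kJ/mol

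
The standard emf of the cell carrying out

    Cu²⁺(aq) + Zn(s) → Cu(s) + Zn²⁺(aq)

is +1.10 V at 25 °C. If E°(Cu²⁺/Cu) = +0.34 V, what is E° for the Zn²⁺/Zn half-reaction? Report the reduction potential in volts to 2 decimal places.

In the reaction as written the Cu²⁺/Cu couple is reduced (cathode) and Zn²⁺/Zn is oxidized (anode), so E°cell = E°(Cu²⁺/Cu) − E°(Zn²⁺/Zn).
E°(Zn²⁺/Zn) = E°(cathode) − E°cell = +0.34 − (+1.10) = −0.76 V.

−0.76 V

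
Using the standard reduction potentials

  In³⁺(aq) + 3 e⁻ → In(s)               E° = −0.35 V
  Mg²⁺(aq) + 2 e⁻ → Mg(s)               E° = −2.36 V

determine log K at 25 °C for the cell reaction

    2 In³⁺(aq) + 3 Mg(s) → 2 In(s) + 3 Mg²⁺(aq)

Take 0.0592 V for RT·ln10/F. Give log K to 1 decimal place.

The In³⁺/In couple is reduced (cathode); E°cell = −0.35 − (−2.36) = +2.01 V with n = 6.
At equilibrium E = 0, so log K = nE°cell / 0.0592 = (6)(+2.01) / 0.0592 = 203.7.

log K = 203.7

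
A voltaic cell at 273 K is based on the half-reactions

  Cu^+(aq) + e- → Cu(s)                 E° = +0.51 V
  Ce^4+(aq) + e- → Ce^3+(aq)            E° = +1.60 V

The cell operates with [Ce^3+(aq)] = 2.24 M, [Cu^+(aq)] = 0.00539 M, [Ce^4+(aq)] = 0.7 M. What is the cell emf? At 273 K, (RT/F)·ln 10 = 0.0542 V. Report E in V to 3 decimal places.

Since E°(Ce⁴⁺/Ce³⁺) > E°(Cu⁺/Cu), Ce⁴⁺/Ce³⁺ serves as the cathode.
E°cell = +1.60 − (+0.51) = +1.09 V, with n = 1 electron transferred.
Balancing gives Ce^4+(aq) + Cu(s) → Ce^3+(aq) + Cu^+(aq); hence Q = ([Ce^3+(aq)]·[Cu^+(aq)]) / [Ce^4+(aq)] = 0.0172 (log Q = −1.763).
E = E° − (0.0542/n)·log Q = +1.09 − (0.0542/1)(−1.763) = +1.186 V.

+1.186 V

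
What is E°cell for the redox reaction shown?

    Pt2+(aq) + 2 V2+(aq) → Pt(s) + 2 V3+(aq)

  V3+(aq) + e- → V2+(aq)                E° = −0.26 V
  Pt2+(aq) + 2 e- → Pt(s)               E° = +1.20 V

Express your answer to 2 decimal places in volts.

+1.46 V

Pt2+(aq) gains electrons, so the Pt²⁺/Pt couple is the cathode; the V³⁺/V²⁺ couple is the anode.
E°cell = E°(cathode) − E°(anode) = +1.20 − (−0.26) = +1.46 V.
The positive value indicates the reaction is spontaneous as written.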